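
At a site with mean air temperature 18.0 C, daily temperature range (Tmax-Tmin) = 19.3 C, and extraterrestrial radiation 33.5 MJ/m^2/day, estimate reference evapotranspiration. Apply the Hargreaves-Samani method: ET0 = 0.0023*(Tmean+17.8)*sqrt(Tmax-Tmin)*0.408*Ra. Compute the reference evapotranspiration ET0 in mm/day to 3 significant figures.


ET0 = 0.0023*(18.0+17.8)*sqrt(19.3)*0.408*33.5 = 4.94 mm/day
Therefore the reference evapotranspiration ET0 = 4.94 mm/day.


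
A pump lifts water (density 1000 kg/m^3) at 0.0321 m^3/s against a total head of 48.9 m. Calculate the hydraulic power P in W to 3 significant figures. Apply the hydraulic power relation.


Approach: apply the hydraulic power relation, P = rho*g*Q*H.
P = 1000 * 9.81 * 0.0321 * 48.9 = 15400 W
Therefore the hydraulic power P = 15400 W.


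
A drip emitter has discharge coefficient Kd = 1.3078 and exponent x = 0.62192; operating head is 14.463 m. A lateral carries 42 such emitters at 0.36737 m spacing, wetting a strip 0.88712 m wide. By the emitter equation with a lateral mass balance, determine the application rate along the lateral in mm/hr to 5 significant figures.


Approach: apply the emitter equation with a lateral mass balance, q = Kd*h^x; Q = n*q; rate = Q/(n*spacing*width).
Step 1 — single emitter flow (q = Kd*h^x):
  q = 1.3078 * 14.463^0.62192 = 6.888572 L/hr
Step 2 — total lateral flow: Q = 42 * 6.888572 = 289.3200 L/hr
Step 3 — wetted area: A = 42 * 0.36737 * 0.88712 = 13.68785 m^2
Step 4 — application rate: Q/A = 289.3200/13.68785 = 21.137 mm/hr
Therefore the application rate along the lateral = 21.137 mm/hr.


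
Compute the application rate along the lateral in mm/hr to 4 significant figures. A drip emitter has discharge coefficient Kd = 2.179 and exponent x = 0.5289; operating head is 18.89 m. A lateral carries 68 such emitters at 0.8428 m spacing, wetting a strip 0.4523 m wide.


Approach: apply the emitter equation with a lateral mass balance, q = Kd*h^x; Q = n*q; rate = Q/(n*spacing*width).
Step 1 — single emitter flow (q = Kd*h^x):
  q = 2.179 * 18.89^0.5289 = 10.3099 L/hr
Step 2 — total lateral flow: Q = 68 * 10.3099 = 701.076 L/hr
Step 3 — wetted area: A = 68 * 0.8428 * 0.4523 = 25.9215 m^2
Step 4 — application rate: Q/A = 701.076/25.9215 = 27.05 mm/hr
Therefore the application rate along the lateral = 27.05 mm/hr.


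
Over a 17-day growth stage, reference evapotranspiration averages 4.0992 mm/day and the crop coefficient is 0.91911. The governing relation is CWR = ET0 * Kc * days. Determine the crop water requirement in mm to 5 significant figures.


CWR = 4.0992 * 0.91911 * 17 = 64.049 mm
Therefore the crop water requirement = 64.049 mm.


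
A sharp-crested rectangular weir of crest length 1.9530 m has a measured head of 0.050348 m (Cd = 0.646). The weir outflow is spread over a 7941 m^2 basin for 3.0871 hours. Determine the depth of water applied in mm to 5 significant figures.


Approach: apply the rectangular weir equation with a volume-to-depth conversion, Q = (2/3)*Cd*L*sqrt(2g)*H^1.5; d = Q*t/A * 1000.
Step 1 — weir discharge:
  Q = (2/3)*0.646*1.9530*sqrt(2*9.81)*0.050348^1.5 = 0.04208878 m^3/s
Step 2 — volume: V = 0.04208878 * 3.0871*3600 = 467.7562 m^3
Step 3 — depth: d = V/A * 1000 = 467.7562/7941 * 1000 = 58.904 mm
Therefore the depth of water applied = 58.904 mm.


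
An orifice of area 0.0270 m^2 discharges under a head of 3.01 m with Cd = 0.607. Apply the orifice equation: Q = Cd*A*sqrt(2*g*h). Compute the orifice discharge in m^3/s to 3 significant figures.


Q = 0.607 * 0.0270 * sqrt(2*9.81*3.01) = 0.126 m^3/s
Therefore the orifice discharge = 0.126 m^3/s.


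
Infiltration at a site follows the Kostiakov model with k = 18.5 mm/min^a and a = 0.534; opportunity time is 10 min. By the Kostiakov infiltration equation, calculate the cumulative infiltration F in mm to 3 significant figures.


Approach: apply the Kostiakov infiltration equation, F = k*t^a.
F = 18.5 * 10^0.534 = 63.3 mm
Therefore the cumulative infiltration F = 63.3 mm.


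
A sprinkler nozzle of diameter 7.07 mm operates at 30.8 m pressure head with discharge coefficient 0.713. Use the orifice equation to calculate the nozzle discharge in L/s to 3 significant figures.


Approach: apply the orifice equation, Q = Cd*A*sqrt(2*g*h), A = pi*(d/2)^2.
A = pi*(7.07e-3/2)^2 = 3.9258e-05 m^2
Q = 0.713 * 3.9258e-05 * sqrt(2*9.81*30.8) * 1000 = 0.688 L/s
Therefore the nozzle discharge = 0.688 L/s.


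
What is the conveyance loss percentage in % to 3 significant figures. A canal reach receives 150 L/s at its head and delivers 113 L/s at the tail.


Approach: apply the conveyance loss ratio, loss% = ((Q_head - Q_tail)/Q_head)*100.
loss = ((150 - 113)/150)*100 = 24.7 %
Therefore the conveyance loss percentage = 24.7 %.


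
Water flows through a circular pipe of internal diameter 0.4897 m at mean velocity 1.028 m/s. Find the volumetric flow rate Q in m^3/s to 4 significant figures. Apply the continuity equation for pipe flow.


Approach: apply the continuity equation for pipe flow, Q = A * v with A = pi*(D/2)^2.
A = pi*(0.4897/2)^2 = 0.188343 m^2
Q = 0.188343 * 1.028 = 0.1936 m^3/s
Therefore the volumetric flow rate Q = 0.1936 m^3/s.


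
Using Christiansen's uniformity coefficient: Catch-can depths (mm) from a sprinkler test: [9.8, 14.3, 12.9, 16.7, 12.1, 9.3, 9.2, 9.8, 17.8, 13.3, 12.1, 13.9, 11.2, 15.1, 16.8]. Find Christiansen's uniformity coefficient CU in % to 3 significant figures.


Approach: apply Christiansen's uniformity coefficient, CU = (1 - mean_abs_deviation/mean)*100.
mean = 12.953 mm
mean |d_i - mean| = 2.2969 mm
CU = (1 - 2.2969/12.953)*100 = 82.3 %
Therefore Christiansen's uniformity coefficient CU = 82.3 %.


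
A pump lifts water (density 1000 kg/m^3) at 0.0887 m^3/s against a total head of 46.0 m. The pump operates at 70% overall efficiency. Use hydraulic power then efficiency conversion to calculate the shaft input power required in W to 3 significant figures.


Approach: apply hydraulic power then efficiency conversion, P = rho*g*Q*H; P_in = P/eta.
Step 1 — hydraulic power (P = rho*g*Q*H):
  P = 1000 * 9.81 * 0.0887 * 46.0 = 40027 W
Step 2 — input power: P_in = P/eta = 40027 / 0.7 = 57200 W
Therefore the shaft input power required = 57200 W.


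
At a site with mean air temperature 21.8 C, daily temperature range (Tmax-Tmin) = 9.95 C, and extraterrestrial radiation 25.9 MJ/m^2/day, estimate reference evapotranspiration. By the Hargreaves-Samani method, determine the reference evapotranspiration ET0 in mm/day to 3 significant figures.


Approach: apply the Hargreaves-Samani method, ET0 = 0.0023*(Tmean+17.8)*sqrt(Tmax-Tmin)*0.408*Ra.
ET0 = 0.0023*(21.8+17.8)*sqrt(9.95)*0.408*25.9 = 3.04 mm/day
Therefore the reference evapotranspiration ET0 = 3.04 mm/day.


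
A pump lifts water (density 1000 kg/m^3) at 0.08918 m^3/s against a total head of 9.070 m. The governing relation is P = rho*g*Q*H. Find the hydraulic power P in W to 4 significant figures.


P = 1000 * 9.81 * 0.08918 * 9.070 = 7935 W
Therefore the hydraulic power P = 7935 W.


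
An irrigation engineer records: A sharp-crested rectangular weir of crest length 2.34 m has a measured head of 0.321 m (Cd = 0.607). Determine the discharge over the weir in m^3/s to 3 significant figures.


Approach: apply the rectangular weir equation, Q = (2/3)*Cd*L*sqrt(2g)*H^1.5.
Q = (2/3)*0.607*2.34*sqrt(2*9.81)*0.321^1.5 = 0.763 m^3/s
Therefore the discharge over the weir = 0.763 m^3/s.


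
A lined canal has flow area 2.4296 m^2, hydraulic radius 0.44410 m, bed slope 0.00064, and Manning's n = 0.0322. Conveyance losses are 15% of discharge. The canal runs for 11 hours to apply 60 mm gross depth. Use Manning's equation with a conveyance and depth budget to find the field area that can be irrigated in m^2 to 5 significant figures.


Approach: apply Manning's equation with a conveyance and depth budget, Q = (1/n)*A*R^(2/3)*S^(1/2); Q_field = Q*(1-loss); Area = Q_field*t/(d/1000).
Step 1 — canal discharge (Manning's equation):
  Q = (1/0.0322) * 2.4296 * 0.44410^(2/3) * 0.00064^(1/2) = 1.111107 m^3/s
Step 2 — delivered flow: Q_field = 1.111107*(1 - 15/100) = 0.9444414 m^3/s
Step 3 — volume delivered: V = 0.9444414 * 11*3600 = 37399.88 m^3
Step 4 — area served: A = V / (depth/1000) = 37399.88 / 0.06 = 623330 m^2
Therefore the field area that can be irrigated = 623330 m^2.


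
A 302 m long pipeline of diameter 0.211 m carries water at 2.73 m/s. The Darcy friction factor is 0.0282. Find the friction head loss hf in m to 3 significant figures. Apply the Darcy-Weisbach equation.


Approach: apply the Darcy-Weisbach equation, hf = f*(L/D)*(v^2/(2g)).
hf = 0.0282 * (302/0.211) * (2.73^2 / (2*9.81))
hf = 15.3 m
Therefore the friction head loss hf = 15.3 m.


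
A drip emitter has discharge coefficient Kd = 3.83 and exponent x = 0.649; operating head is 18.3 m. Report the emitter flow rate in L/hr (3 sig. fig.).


Approach: apply the emitter characteristic equation, q = Kd * h^x.
q = 3.83 * 18.3^0.649 = 25.3 L/hr
Therefore the emitter flow rate = 25.3 L/hr.


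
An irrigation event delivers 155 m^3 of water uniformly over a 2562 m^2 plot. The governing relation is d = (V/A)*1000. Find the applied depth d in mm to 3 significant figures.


d = (155 / 2562) * 1000 = 60.5 mm
Therefore the applied depth d = 60.5 mm.


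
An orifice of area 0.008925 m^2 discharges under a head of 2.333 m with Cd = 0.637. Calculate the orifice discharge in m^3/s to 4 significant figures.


Approach: apply the orifice equation, Q = Cd*A*sqrt(2*g*h).
Q = 0.637 * 0.008925 * sqrt(2*9.81*2.333) = 0.03846 m^3/s
Therefore the orifice discharge = 0.03846 m^3/s.


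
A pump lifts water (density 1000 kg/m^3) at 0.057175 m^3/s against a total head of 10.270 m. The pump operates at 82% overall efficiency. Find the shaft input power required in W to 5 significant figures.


Approach: apply hydraulic power then efficiency conversion, P = rho*g*Q*H; P_in = P/eta.
Step 1 — hydraulic power (P = rho*g*Q*H):
  P = 1000 * 9.81 * 0.057175 * 10.270 = 5760.307 W
Step 2 — input power: P_in = P/eta = 5760.307 / 0.82 = 7024.8 W
Therefore the shaft input power required = 7024.8 W.


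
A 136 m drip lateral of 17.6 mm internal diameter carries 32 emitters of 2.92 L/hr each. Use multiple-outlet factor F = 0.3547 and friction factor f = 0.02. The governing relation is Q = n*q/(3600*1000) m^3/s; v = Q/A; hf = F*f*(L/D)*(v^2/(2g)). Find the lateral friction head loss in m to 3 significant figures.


Q = 32*2.92/(3600*1000) = 2.5956e-05 m^3/s
A = pi*(17.6e-3/2)^2 = 2.4328e-04 m^2, so v = Q/A = 0.10669 m/s
hf = 0.3547*0.02*(136/0.0176)*(0.10669^2/(2*9.81)) = 0.0318 m
Therefore the lateral friction head loss = 0.0318 m.


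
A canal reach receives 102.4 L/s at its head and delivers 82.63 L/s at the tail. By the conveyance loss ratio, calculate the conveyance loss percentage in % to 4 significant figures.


Approach: apply the conveyance loss ratio, loss% = ((Q_head - Q_tail)/Q_head)*100.
loss = ((102.4 - 82.63)/102.4)*100 = 19.31 %
Therefore the conveyance loss percentage = 19.31 %.


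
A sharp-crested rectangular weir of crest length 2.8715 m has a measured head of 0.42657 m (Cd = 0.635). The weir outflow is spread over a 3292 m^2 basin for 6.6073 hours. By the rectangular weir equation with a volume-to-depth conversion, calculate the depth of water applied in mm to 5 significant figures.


Approach: apply the rectangular weir equation with a volume-to-depth conversion, Q = (2/3)*Cd*L*sqrt(2g)*H^1.5; d = Q*t/A * 1000.
Step 1 — weir discharge:
  Q = (2/3)*0.635*2.8715*sqrt(2*9.81)*0.42657^1.5 = 1.500121 m^3/s
Step 2 — volume: V = 1.500121 * 6.6073*3600 = 35682.29 m^3
Step 3 — depth: d = V/A * 1000 = 35682.29/3292 * 1000 = 10839 mm
Therefore the depth of water applied = 10839 mm.


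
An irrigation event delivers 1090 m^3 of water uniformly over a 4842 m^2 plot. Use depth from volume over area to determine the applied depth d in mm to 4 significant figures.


Approach: apply depth from volume over area, d = (V/A)*1000.
d = (1090 / 4842) * 1000 = 225.1 mm
Therefore the applied depth d = 225.1 mm.


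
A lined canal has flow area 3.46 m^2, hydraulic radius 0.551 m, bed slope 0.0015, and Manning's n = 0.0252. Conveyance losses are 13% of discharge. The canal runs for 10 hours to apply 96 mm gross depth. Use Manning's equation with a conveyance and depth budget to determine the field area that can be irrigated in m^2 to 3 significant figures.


Approach: apply Manning's equation with a conveyance and depth budget, Q = (1/n)*A*R^(2/3)*S^(1/2); Q_field = Q*(1-loss); Area = Q_field*t/(d/1000).
Step 1 — canal discharge (Manning's equation):
  Q = (1/0.0252) * 3.46 * 0.551^(2/3) * 0.0015^(1/2) = 3.5740 m^3/s
Step 2 — delivered flow: Q_field = 3.5740*(1 - 13/100) = 3.1094 m^3/s
Step 3 — volume delivered: V = 3.1094 * 10*3600 = 111940 m^3
Step 4 — area served: A = V / (depth/1000) = 111940 / 0.096 = 1170000 m^2
Therefore the field area that can be irrigated = 1170000 m^2.


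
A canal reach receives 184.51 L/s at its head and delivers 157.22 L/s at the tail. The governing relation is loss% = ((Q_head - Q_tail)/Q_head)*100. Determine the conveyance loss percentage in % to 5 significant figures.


loss = ((184.51 - 157.22)/184.51)*100 = 14.791 %
Therefore the conveyance loss percentage = 14.791 %.


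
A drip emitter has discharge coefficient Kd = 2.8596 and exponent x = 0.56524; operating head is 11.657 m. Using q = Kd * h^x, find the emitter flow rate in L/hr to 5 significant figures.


q = 2.8596 * 11.657^0.56524 = 11.460 L/hr
Therefore the emitter flow rate = 11.460 L/hr.


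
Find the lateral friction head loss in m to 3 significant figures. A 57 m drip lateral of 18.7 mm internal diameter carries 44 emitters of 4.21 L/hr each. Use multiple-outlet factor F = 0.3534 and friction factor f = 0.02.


Approach: apply Darcy-Weisbach with the multiple-outlet F-factor, Q = n*q/(3600*1000) m^3/s; v = Q/A; hf = F*f*(L/D)*(v^2/(2g)).
Q = 44*4.21/(3600*1000) = 5.1456e-05 m^3/s
A = pi*(18.7e-3/2)^2 = 2.7465e-04 m^2, so v = Q/A = 0.18735 m/s
hf = 0.3534*0.02*(57/0.0187)*(0.18735^2/(2*9.81)) = 0.0385 m
Therefore the lateral friction head loss = 0.0385 m.


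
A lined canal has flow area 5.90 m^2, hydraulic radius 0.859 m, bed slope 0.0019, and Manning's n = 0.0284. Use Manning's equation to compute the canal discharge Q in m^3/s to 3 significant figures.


Approach: apply Manning's equation, Q = (1/n)*A*R^(2/3)*S^(1/2).
Q = (1/0.0284) * 5.90 * 0.859^(2/3) * 0.0019^(1/2) = 8.18 m^3/s
Therefore the canal discharge Q = 8.18 m^3/s.


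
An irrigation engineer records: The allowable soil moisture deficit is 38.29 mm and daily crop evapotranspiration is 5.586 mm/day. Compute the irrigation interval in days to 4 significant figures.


Approach: apply the irrigation interval relation, interval = SMD / ETc.
interval = 38.29 / 5.586 = 6.855 days
Therefore the irrigation interval = 6.855 days.


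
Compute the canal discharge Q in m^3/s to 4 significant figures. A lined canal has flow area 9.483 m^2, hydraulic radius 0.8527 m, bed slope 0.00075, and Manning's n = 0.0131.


Approach: apply Manning's equation, Q = (1/n)*A*R^(2/3)*S^(1/2).
Q = (1/0.0131) * 9.483 * 0.8527^(2/3) * 0.00075^(1/2) = 17.83 m^3/s
Therefore the canal discharge Q = 17.83 m^3/s.


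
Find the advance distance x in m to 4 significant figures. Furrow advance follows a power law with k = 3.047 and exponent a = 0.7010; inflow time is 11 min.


Approach: apply the power-law advance function, x = k*t^a.
x = 3.047 * 11^0.7010 = 16.36 m
Therefore the advance distance x = 16.36 m.


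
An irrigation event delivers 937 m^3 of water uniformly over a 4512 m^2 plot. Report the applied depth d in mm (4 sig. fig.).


Approach: apply depth from volume over area, d = (V/A)*1000.
d = (937 / 4512) * 1000 = 207.7 mm
Therefore the applied depth d = 207.7 mm.


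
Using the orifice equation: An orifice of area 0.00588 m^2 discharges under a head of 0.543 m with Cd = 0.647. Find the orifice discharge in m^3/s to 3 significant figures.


Approach: apply the orifice equation, Q = Cd*A*sqrt(2*g*h).
Q = 0.647 * 0.00588 * sqrt(2*9.81*0.543) = 0.0124 m^3/s
Therefore the orifice discharge = 0.0124 m^3/s.


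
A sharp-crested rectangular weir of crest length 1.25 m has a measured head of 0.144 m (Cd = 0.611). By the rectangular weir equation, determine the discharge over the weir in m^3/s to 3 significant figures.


Approach: apply the rectangular weir equation, Q = (2/3)*Cd*L*sqrt(2g)*H^1.5.
Q = (2/3)*0.611*1.25*sqrt(2*9.81)*0.144^1.5 = 0.123 m^3/s
Therefore the discharge over the weir = 0.123 m^3/s.


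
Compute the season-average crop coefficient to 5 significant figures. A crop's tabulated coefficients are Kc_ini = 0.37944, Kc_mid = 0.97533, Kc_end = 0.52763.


Approach: apply a simple seasonal average, Kc_avg = (Kc_ini + Kc_mid + Kc_end)/3.
Kc_avg = (0.37944 + 0.97533 + 0.52763)/3 = 0.62747
Therefore the season-average crop coefficient = 0.62747.


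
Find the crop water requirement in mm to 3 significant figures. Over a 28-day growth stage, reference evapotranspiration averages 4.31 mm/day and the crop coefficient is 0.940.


Approach: apply the crop water requirement relation, CWR = ET0 * Kc * days.
CWR = 4.31 * 0.940 * 28 = 113 mm
Therefore the crop water requirement = 113 mm.


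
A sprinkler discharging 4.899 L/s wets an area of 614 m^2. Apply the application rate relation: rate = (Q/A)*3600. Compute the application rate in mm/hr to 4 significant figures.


rate = (4.899 / 614) * 3600 = 28.72 mm/hr
Therefore the application rate = 28.72 mm/hr.


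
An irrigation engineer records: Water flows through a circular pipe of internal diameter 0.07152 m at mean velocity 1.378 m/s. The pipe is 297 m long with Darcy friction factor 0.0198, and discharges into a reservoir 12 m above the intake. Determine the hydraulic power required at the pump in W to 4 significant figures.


Approach: apply continuity + Darcy-Weisbach + hydraulic power, Q = A*v; hf = f*(L/D)*(v^2/(2g)); H = static + hf; P = rho*g*Q*H.
Step 1 — flow rate (continuity, Q = A*v):
  A = pi*(0.07152/2)^2 = 0.00401740 m^2
  Q = 0.00401740 * 1.378 = 0.00553597 m^3/s
Step 2 — friction head loss (Darcy-Weisbach):
  hf = 0.0198 * (297/0.07152) * (1.378^2 / (2*9.81))
  hf = 7.95781 m
Step 3 — total head: H = 12 + 7.95781 = 19.9578 m
Step 4 — hydraulic power (P = rho*g*Q*H):
  P = 1000 * 9.81 * 0.00553597 * 19.9578 = 1084 W
Therefore the hydraulic power required at the pump = 1084 W.


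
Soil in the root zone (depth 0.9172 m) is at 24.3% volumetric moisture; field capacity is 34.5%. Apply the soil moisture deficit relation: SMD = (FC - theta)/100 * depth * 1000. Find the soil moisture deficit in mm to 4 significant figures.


SMD = (34.5 - 24.3)/100 * 0.9172 * 1000 = 93.55 mm
Therefore the soil moisture deficit = 93.55 mm.


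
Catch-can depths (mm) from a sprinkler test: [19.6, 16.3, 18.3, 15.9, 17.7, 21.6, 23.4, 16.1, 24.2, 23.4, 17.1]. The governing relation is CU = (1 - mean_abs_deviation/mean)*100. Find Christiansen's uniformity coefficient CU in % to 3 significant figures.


mean = 19.418 mm
mean |d_i - mean| = 2.7471 mm
CU = (1 - 2.7471/19.418)*100 = 85.9 %
Therefore Christiansen's uniformity coefficient CU = 85.9 %.


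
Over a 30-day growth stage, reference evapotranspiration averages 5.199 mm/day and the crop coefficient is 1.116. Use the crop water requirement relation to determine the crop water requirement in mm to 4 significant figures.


Approach: apply the crop water requirement relation, CWR = ET0 * Kc * days.
CWR = 5.199 * 1.116 * 30 = 174.1 mm
Therefore the crop water requirement = 174.1 mm.


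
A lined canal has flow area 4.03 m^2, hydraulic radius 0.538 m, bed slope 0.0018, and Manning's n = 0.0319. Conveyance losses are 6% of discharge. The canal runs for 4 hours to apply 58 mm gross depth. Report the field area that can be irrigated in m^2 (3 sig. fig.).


Approach: apply Manning's equation with a conveyance and depth budget, Q = (1/n)*A*R^(2/3)*S^(1/2); Q_field = Q*(1-loss); Area = Q_field*t/(d/1000).
Step 1 — canal discharge (Manning's equation):
  Q = (1/0.0319) * 4.03 * 0.538^(2/3) * 0.0018^(1/2) = 3.5455 m^3/s
Step 2 — delivered flow: Q_field = 3.5455*(1 - 6/100) = 3.3327 m^3/s
Step 3 — volume delivered: V = 3.3327 * 4*3600 = 47991 m^3
Step 4 — area served: A = V / (depth/1000) = 47991 / 0.058 = 827000 m^2
Therefore the field area that can be irrigated = 827000 m^2.


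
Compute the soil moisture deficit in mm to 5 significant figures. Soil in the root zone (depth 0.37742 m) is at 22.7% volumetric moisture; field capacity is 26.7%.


Approach: apply the soil moisture deficit relation, SMD = (FC - theta)/100 * depth * 1000.
SMD = (26.7 - 22.7)/100 * 0.37742 * 1000 = 15.097 mm
Therefore the soil moisture deficit = 15.097 mm.


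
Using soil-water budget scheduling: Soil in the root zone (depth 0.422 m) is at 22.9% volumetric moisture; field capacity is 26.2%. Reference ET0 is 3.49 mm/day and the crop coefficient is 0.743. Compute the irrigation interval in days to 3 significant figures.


Approach: apply soil-water budget scheduling, SMD = (FC-theta)/100*depth*1000; ETc = ET0*Kc; interval = SMD/ETc.
Step 1 — soil moisture deficit:
  SMD = (26.2 - 22.9)/100 * 0.422 * 1000 = 13.926 mm
Step 2 — daily crop ET (ETc = ET0*Kc):
  ETc = 3.49 * 0.743 = 2.5931 mm/day
Step 3 — irrigation interval (SMD/ETc):
  interval = 13.926 / 2.5931 = 5.37 days
Therefore the irrigation interval = 5.37 days.


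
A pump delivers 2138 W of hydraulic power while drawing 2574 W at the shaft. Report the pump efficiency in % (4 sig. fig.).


Approach: apply the efficiency ratio, eta = (P_out/P_in)*100.
eta = (2138 / 2574) * 100 = 83.06 %
Therefore the pump efficiency = 83.06 %.


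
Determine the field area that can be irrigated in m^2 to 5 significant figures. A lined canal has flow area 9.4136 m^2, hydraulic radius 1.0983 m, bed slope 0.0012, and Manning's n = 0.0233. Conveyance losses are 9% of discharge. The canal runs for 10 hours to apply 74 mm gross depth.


Approach: apply Manning's equation with a conveyance and depth budget, Q = (1/n)*A*R^(2/3)*S^(1/2); Q_field = Q*(1-loss); Area = Q_field*t/(d/1000).
Step 1 — canal discharge (Manning's equation):
  Q = (1/0.0233) * 9.4136 * 1.0983^(2/3) * 0.0012^(1/2) = 14.89834 m^3/s
Step 2 — delivered flow: Q_field = 14.89834*(1 - 9/100) = 13.55749 m^3/s
Step 3 — volume delivered: V = 13.55749 * 10*3600 = 488069.5 m^3
Step 4 — area served: A = V / (depth/1000) = 488069.5 / 0.074 = 6595500 m^2
Therefore the field area that can be irrigated = 6595500 m^2.


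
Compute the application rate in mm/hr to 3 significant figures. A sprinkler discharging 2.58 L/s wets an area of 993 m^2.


Approach: apply the application rate relation, rate = (Q/A)*3600.
rate = (2.58 / 993) * 3600 = 9.35 mm/hr
Therefore the application rate = 9.35 mm/hr.


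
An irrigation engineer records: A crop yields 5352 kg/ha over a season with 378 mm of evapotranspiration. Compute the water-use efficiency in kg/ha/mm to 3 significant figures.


Approach: apply the water-use efficiency ratio, WUE = yield/ET.
WUE = 5352 / 378 = 14.2 kg/ha/mm
Therefore the water-use efficiency = 14.2 kg/ha/mm.


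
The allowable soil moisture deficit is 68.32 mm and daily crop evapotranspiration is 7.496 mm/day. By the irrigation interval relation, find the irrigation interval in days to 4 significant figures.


Approach: apply the irrigation interval relation, interval = SMD / ETc.
interval = 68.32 / 7.496 = 9.114 days
Therefore the irrigation interval = 9.114 days.


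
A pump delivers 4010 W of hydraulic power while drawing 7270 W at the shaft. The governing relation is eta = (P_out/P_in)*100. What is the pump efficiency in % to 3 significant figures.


eta = (4010 / 7270) * 100 = 55.2 %
Therefore the pump efficiency = 55.2 %.


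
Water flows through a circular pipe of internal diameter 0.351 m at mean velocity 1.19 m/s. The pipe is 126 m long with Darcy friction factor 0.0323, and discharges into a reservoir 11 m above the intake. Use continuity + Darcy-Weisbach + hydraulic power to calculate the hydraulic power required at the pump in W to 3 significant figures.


Approach: apply continuity + Darcy-Weisbach + hydraulic power, Q = A*v; hf = f*(L/D)*(v^2/(2g)); H = static + hf; P = rho*g*Q*H.
Step 1 — flow rate (continuity, Q = A*v):
  A = pi*(0.351/2)^2 = 0.096762 m^2
  Q = 0.096762 * 1.19 = 0.11515 m^3/s
Step 2 — friction head loss (Darcy-Weisbach):
  hf = 0.0323 * (126/0.351) * (1.19^2 / (2*9.81))
  hf = 0.83688 m
Step 3 — total head: H = 11 + 0.83688 = 11.837 m
Step 4 — hydraulic power (P = rho*g*Q*H):
  P = 1000 * 9.81 * 0.11515 * 11.837 = 13400 W
Therefore the hydraulic power required at the pump = 13400 W.


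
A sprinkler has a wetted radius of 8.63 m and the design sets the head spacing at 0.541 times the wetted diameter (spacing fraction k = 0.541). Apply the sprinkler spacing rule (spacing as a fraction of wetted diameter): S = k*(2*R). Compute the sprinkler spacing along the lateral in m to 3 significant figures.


S = 0.541 * (2 * 8.63) = 9.34 m
Therefore the sprinkler spacing along the lateral = 9.34 m.


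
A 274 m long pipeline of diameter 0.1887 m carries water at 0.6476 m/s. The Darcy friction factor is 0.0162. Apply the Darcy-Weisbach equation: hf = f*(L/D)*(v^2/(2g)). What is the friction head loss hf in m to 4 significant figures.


hf = 0.0162 * (274/0.1887) * (0.6476^2 / (2*9.81))
hf = 0.5028 m
Therefore the friction head loss hf = 0.5028 m.


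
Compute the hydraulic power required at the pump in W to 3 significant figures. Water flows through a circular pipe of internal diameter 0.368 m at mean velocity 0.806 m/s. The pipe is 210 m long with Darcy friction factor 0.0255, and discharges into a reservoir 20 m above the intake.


Approach: apply continuity + Darcy-Weisbach + hydraulic power, Q = A*v; hf = f*(L/D)*(v^2/(2g)); H = static + hf; P = rho*g*Q*H.
Step 1 — flow rate (continuity, Q = A*v):
  A = pi*(0.368/2)^2 = 0.10636 m^2
  Q = 0.10636 * 0.806 = 0.085728 m^3/s
Step 2 — friction head loss (Darcy-Weisbach):
  hf = 0.0255 * (210/0.368) * (0.806^2 / (2*9.81))
  hf = 0.48182 m
Step 3 — total head: H = 20 + 0.48182 = 20.482 m
Step 4 — hydraulic power (P = rho*g*Q*H):
  P = 1000 * 9.81 * 0.085728 * 20.482 = 17200 W
Therefore the hydraulic power required at the pump = 17200 W.


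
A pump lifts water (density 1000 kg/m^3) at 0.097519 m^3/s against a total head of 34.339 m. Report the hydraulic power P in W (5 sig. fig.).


Approach: apply the hydraulic power relation, P = rho*g*Q*H.
P = 1000 * 9.81 * 0.097519 * 34.339 = 32851 W
Therefore the hydraulic power P = 32851 W.


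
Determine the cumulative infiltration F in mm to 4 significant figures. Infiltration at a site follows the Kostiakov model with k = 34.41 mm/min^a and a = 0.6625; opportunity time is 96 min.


Approach: apply the Kostiakov infiltration equation, F = k*t^a.
F = 34.41 * 96^0.6625 = 707.8 mm
Therefore the cumulative infiltration F = 707.8 mm.


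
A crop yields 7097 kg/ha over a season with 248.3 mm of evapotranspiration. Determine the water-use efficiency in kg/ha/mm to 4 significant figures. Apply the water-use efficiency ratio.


Approach: apply the water-use efficiency ratio, WUE = yield/ET.
WUE = 7097 / 248.3 = 28.58 kg/ha/mm
Therefore the water-use efficiency = 28.58 kg/ha/mm.


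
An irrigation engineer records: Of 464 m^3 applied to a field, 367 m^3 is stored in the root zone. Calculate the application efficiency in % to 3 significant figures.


Approach: apply the application efficiency ratio, Ea = (stored/applied)*100.
Ea = (367/464)*100 = 79.1 %
Therefore the application efficiency = 79.1 %.


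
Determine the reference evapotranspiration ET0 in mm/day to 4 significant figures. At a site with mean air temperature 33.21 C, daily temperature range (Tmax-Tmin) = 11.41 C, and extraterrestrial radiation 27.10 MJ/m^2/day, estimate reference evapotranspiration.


Approach: apply the Hargreaves-Samani method, ET0 = 0.0023*(Tmean+17.8)*sqrt(Tmax-Tmin)*0.408*Ra.
ET0 = 0.0023*(33.21+17.8)*sqrt(11.41)*0.408*27.10 = 4.382 mm/day
Therefore the reference evapotranspiration ET0 = 4.382 mm/day.


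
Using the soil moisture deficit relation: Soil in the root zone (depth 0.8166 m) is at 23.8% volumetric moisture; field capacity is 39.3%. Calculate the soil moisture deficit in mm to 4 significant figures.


Approach: apply the soil moisture deficit relation, SMD = (FC - theta)/100 * depth * 1000.
SMD = (39.3 - 23.8)/100 * 0.8166 * 1000 = 126.6 mm
Therefore the soil moisture deficit = 126.6 mm.


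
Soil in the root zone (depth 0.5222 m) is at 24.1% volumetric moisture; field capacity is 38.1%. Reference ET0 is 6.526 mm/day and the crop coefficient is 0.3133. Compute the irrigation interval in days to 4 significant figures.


Approach: apply soil-water budget scheduling, SMD = (FC-theta)/100*depth*1000; ETc = ET0*Kc; interval = SMD/ETc.
Step 1 — soil moisture deficit:
  SMD = (38.1 - 24.1)/100 * 0.5222 * 1000 = 73.1080 mm
Step 2 — daily crop ET (ETc = ET0*Kc):
  ETc = 6.526 * 0.3133 = 2.04460 mm/day
Step 3 — irrigation interval (SMD/ETc):
  interval = 73.1080 / 2.04460 = 35.76 days
Therefore the irrigation interval = 35.76 days.


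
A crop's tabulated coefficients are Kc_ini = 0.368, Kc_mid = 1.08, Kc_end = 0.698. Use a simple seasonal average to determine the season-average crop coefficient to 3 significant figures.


Approach: apply a simple seasonal average, Kc_avg = (Kc_ini + Kc_mid + Kc_end)/3.
Kc_avg = (0.368 + 1.08 + 0.698)/3 = 0.715
Therefore the season-average crop coefficient = 0.715.


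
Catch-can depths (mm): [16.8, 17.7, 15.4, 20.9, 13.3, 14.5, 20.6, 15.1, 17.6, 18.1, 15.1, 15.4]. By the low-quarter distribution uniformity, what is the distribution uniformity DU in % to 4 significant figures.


Approach: apply the low-quarter distribution uniformity, DU = (mean of lowest quarter of readings / overall mean)*100.
sorted lowest 3 of 12: [13.3, 14.5, 15.1] -> mean = 14.3000 mm
overall mean = 16.7083 mm
DU = (14.3000/16.7083)*100 = 85.59 %
Therefore the distribution uniformity DU = 85.59 %.


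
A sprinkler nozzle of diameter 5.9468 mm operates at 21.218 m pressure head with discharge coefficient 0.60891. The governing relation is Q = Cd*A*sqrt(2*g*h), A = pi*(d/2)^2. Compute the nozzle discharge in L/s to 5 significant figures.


A = pi*(5.9468e-3/2)^2 = 2.777516e-05 m^2
Q = 0.60891 * 2.777516e-05 * sqrt(2*9.81*21.218) * 1000 = 0.34507 L/s
Therefore the nozzle discharge = 0.34507 L/s.


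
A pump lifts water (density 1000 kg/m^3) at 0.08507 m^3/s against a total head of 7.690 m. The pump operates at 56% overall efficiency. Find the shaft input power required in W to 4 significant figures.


Approach: apply hydraulic power then efficiency conversion, P = rho*g*Q*H; P_in = P/eta.
Step 1 — hydraulic power (P = rho*g*Q*H):
  P = 1000 * 9.81 * 0.08507 * 7.690 = 6417.59 W
Step 2 — input power: P_in = P/eta = 6417.59 / 0.56 = 11460 W
Therefore the shaft input power required = 11460 W.


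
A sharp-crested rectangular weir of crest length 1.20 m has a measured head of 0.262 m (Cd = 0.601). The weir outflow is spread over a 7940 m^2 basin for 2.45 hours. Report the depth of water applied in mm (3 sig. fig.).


Approach: apply the rectangular weir equation with a volume-to-depth conversion, Q = (2/3)*Cd*L*sqrt(2g)*H^1.5; d = Q*t/A * 1000.
Step 1 — weir discharge:
  Q = (2/3)*0.601*1.20*sqrt(2*9.81)*0.262^1.5 = 0.28561 m^3/s
Step 2 — volume: V = 0.28561 * 2.45*3600 = 2519.0 m^3
Step 3 — depth: d = V/A * 1000 = 2519.0/7940 * 1000 = 317 mm
Therefore the depth of water applied = 317 mm.


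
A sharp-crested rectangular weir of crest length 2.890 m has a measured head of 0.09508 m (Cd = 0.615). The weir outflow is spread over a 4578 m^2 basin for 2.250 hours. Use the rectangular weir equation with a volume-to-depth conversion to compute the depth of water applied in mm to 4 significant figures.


Approach: apply the rectangular weir equation with a volume-to-depth conversion, Q = (2/3)*Cd*L*sqrt(2g)*H^1.5; d = Q*t/A * 1000.
Step 1 — weir discharge:
  Q = (2/3)*0.615*2.890*sqrt(2*9.81)*0.09508^1.5 = 0.153874 m^3/s
Step 2 — volume: V = 0.153874 * 2.250*3600 = 1246.38 m^3
Step 3 — depth: d = V/A * 1000 = 1246.38/4578 * 1000 = 272.3 mm
Therefore the depth of water applied = 272.3 mm.


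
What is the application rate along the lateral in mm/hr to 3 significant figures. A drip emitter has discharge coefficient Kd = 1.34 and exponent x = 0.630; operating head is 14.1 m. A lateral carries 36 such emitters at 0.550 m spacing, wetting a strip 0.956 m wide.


Approach: apply the emitter equation with a lateral mass balance, q = Kd*h^x; Q = n*q; rate = Q/(n*spacing*width).
Step 1 — single emitter flow (q = Kd*h^x):
  q = 1.34 * 14.1^0.630 = 7.0976 L/hr
Step 2 — total lateral flow: Q = 36 * 7.0976 = 255.51 L/hr
Step 3 — wetted area: A = 36 * 0.550 * 0.956 = 18.929 m^2
Step 4 — application rate: Q/A = 255.51/18.929 = 13.5 mm/hr
Therefore the application rate along the lateral = 13.5 mm/hr.


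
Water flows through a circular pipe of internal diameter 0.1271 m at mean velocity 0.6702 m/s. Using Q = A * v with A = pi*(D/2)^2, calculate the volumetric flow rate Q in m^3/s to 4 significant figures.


A = pi*(0.1271/2)^2 = 0.0126876 m^2
Q = 0.0126876 * 0.6702 = 0.008503 m^3/s
Therefore the volumetric flow rate Q = 0.008503 m^3/s.


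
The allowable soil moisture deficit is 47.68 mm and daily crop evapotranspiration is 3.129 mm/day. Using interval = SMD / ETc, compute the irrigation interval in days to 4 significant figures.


interval = 47.68 / 3.129 = 15.24 days
Therefore the irrigation interval = 15.24 days.


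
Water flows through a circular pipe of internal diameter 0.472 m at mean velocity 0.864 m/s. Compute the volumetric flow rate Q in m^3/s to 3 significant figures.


Approach: apply the continuity equation for pipe flow, Q = A * v with A = pi*(D/2)^2.
A = pi*(0.472/2)^2 = 0.17497 m^2
Q = 0.17497 * 0.864 = 0.151 m^3/s
Therefore the volumetric flow rate Q = 0.151 m^3/s.


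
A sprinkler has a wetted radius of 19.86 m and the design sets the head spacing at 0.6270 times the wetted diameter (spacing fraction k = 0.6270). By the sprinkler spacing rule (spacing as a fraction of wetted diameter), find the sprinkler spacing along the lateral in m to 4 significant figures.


Approach: apply the sprinkler spacing rule (spacing as a fraction of wetted diameter), S = k*(2*R).
S = 0.6270 * (2 * 19.86) = 24.90 m
Therefore the sprinkler spacing along the lateral = 24.90 m.


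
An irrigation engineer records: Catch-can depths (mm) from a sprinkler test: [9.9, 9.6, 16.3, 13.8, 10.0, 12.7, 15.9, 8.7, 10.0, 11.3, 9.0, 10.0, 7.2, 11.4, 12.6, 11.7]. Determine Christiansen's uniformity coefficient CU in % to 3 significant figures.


Approach: apply Christiansen's uniformity coefficient, CU = (1 - mean_abs_deviation/mean)*100.
mean = 11.256 mm
mean |d_i - mean| = 1.9563 mm
CU = (1 - 1.9563/11.256)*100 = 82.6 %
Therefore Christiansen's uniformity coefficient CU = 82.6 %.


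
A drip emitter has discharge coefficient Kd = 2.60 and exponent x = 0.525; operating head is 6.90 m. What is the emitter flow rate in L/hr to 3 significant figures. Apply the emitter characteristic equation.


Approach: apply the emitter characteristic equation, q = Kd * h^x.
q = 2.60 * 6.90^0.525 = 7.17 L/hr
Therefore the emitter flow rate = 7.17 L/hr.


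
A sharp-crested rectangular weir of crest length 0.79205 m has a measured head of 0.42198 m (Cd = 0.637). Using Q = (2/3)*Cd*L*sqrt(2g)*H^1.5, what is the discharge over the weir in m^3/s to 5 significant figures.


Q = (2/3)*0.637*0.79205*sqrt(2*9.81)*0.42198^1.5 = 0.40840 m^3/s
Therefore the discharge over the weir = 0.40840 m^3/s.


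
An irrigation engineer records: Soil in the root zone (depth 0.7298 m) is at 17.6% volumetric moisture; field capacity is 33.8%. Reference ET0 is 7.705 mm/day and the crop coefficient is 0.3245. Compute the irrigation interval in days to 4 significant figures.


Approach: apply soil-water budget scheduling, SMD = (FC-theta)/100*depth*1000; ETc = ET0*Kc; interval = SMD/ETc.
Step 1 — soil moisture deficit:
  SMD = (33.8 - 17.6)/100 * 0.7298 * 1000 = 118.228 mm
Step 2 — daily crop ET (ETc = ET0*Kc):
  ETc = 7.705 * 0.3245 = 2.50027 mm/day
Step 3 — irrigation interval (SMD/ETc):
  interval = 118.228 / 2.50027 = 47.29 days
Therefore the irrigation interval = 47.29 days.


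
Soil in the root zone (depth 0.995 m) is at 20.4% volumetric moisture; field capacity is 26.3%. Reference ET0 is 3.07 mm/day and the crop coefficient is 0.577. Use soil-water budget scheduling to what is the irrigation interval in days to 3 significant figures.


Approach: apply soil-water budget scheduling, SMD = (FC-theta)/100*depth*1000; ETc = ET0*Kc; interval = SMD/ETc.
Step 1 — soil moisture deficit:
  SMD = (26.3 - 20.4)/100 * 0.995 * 1000 = 58.705 mm
Step 2 — daily crop ET (ETc = ET0*Kc):
  ETc = 3.07 * 0.577 = 1.7714 mm/day
Step 3 — irrigation interval (SMD/ETc):
  interval = 58.705 / 1.7714 = 33.1 days
Therefore the irrigation interval = 33.1 days.


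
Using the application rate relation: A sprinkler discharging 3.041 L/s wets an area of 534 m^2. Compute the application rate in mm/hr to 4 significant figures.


Approach: apply the application rate relation, rate = (Q/A)*3600.
rate = (3.041 / 534) * 3600 = 20.50 mm/hr
Therefore the application rate = 20.50 mm/hr.


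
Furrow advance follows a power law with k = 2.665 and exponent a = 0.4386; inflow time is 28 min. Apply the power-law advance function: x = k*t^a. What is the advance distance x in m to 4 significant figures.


x = 2.665 * 28^0.4386 = 11.49 m
Therefore the advance distance x = 11.49 m.


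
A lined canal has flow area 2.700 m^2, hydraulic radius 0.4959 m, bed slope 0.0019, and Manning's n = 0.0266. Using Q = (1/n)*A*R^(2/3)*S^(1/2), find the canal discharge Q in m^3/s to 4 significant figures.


Q = (1/0.0266) * 2.700 * 0.4959^(2/3) * 0.0019^(1/2) = 2.772 m^3/s
Therefore the canal discharge Q = 2.772 m^3/s.


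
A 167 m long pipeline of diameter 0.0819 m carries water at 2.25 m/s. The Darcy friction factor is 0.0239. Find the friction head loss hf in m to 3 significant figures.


Approach: apply the Darcy-Weisbach equation, hf = f*(L/D)*(v^2/(2g)).
hf = 0.0239 * (167/0.0819) * (2.25^2 / (2*9.81))
hf = 12.6 m
Therefore the friction head loss hf = 12.6 m.


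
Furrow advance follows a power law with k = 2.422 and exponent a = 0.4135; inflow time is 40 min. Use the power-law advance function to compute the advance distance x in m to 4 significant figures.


Approach: apply the power-law advance function, x = k*t^a.
x = 2.422 * 40^0.4135 = 11.13 m
Therefore the advance distance x = 11.13 m.


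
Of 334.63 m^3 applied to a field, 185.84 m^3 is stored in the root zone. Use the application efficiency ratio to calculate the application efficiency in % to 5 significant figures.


Approach: apply the application efficiency ratio, Ea = (stored/applied)*100.
Ea = (185.84/334.63)*100 = 55.536 %
Therefore the application efficiency = 55.536 %.


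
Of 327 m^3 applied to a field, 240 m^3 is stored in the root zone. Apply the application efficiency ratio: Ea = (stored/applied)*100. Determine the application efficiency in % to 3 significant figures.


Ea = (240/327)*100 = 73.4 %
Therefore the application efficiency = 73.4 %.


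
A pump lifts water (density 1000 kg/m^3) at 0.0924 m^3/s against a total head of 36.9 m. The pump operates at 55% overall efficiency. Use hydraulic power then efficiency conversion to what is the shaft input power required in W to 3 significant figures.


Approach: apply hydraulic power then efficiency conversion, P = rho*g*Q*H; P_in = P/eta.
Step 1 — hydraulic power (P = rho*g*Q*H):
  P = 1000 * 9.81 * 0.0924 * 36.9 = 33448 W
Step 2 — input power: P_in = P/eta = 33448 / 0.55 = 60800 W
Therefore the shaft input power required = 60800 W.
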